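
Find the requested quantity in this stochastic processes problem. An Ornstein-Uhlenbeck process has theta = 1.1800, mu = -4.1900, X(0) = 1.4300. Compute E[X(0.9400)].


E[X(t)] = mu + (X(0) - mu)*exp(-theta*t)
= -4.1900 + (1.4300 - -4.1900)*exp(-1.1800*0.9400)
= -4.1900 + 5.6200 * 0.3298
= -2.3364

-2.3364


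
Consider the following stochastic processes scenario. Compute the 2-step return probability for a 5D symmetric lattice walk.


P(return in 2 steps) = P(reverse first step) = 1/(2d)
= 1/10
= 0.1000

0.1000


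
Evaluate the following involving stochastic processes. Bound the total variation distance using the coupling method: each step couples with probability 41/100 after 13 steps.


TV distance bound <= (1-delta)^n
= (1 - 0.4100)^13
= 0.5900^13
= 0.0010

0.0010


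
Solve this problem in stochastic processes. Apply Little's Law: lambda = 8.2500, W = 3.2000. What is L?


Little's Law: L = lambda * W
= 8.2500 * 3.2000
= 26.4000

26.4000


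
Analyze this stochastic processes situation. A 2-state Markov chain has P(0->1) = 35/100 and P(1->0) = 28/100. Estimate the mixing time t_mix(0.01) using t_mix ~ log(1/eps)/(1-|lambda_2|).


lambda_2 = |1 - p01 - p10| = |1 - 0.3500 - 0.2800| = 0.3700
t_mix ~ log(1/eps)/(1 - |lambda_2|)
= log(100)/(1 - 0.3700) = 4.6052/0.6300
= 7.3098

7.3098


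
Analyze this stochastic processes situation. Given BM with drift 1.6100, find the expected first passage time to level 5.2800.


Expected first passage time = a/mu
= 5.2800/1.6100
= 3.2795

3.2795


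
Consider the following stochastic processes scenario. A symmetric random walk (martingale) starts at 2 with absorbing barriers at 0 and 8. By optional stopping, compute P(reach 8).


By optional stopping theorem: E(M at tau) = M(0) = 2
P(hit 8)*8 + P(hit 0)*0 = 2
P(hit 8) = (2 - 0)/(8 - 0) = 1/4 = 0.2500

0.2500


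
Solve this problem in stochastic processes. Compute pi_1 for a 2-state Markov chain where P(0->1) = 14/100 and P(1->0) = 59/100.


Stationary distribution: pi_0 = p10/(p01+p10), pi_1 = p01/(p01+p10)
p01 = 0.1400, p10 = 0.5900
pi_1 = 0.1918

0.1918


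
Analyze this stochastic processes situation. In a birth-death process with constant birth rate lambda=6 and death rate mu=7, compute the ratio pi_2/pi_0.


For birth-death process, pi_n/pi_0 = (lambda/mu)^n
= (6/7)^2
= 0.7347

0.7347


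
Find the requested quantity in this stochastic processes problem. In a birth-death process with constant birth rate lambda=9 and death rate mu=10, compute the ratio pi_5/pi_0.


For birth-death process, pi_n/pi_0 = (lambda/mu)^n
= (9/10)^5
= 0.5905

0.5905


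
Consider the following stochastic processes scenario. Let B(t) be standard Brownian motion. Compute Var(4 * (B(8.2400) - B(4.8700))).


Var(alpha*(B(t)-B(s))) = alpha^2 * (t-s)
= 4^2 * (8.2400 - 4.8700)
= 16 * 3.3700
= 53.9200

53.9200


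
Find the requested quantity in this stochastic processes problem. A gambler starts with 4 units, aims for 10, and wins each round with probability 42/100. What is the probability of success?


Gambler's ruin formula:
r = q/p = 0.5800/0.4200 = 1.3810
P(win) = (1 - r^i)/(1 - r^N)
= (1 - 1.3810^4)/(1 - 1.3810^10)
= 0.1089

0.1089


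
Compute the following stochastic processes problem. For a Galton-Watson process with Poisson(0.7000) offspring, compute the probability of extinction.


Since mu = 0.7000 <= 1, extinction probability = 1.

1.0000


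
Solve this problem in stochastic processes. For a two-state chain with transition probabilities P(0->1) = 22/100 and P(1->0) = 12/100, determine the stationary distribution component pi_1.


Stationary distribution: pi_0 = p10/(p01+p10), pi_1 = p01/(p01+p10)
p01 = 0.2200, p10 = 0.1200
pi_1 = 0.6471

0.6471


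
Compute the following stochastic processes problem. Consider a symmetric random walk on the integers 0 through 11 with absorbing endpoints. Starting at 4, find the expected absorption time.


For symmetric RW on 0,...,N with absorbing barriers, E(i) = i*(N-i)
E(4) = 4 * 7 = 28

28


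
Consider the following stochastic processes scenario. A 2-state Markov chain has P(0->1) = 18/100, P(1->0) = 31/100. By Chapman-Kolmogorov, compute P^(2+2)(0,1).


P^4 = P^2 * P^2
Computing via matrix multiplication of the transition matrix.
Entry (0,1) of P^4 = 0.3425

0.3425


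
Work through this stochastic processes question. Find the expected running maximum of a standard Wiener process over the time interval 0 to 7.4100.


E(max B(s)) = sqrt(2t/pi)
= sqrt(2*7.4100/pi)
= sqrt(4.7174)
= 2.1719

2.1719


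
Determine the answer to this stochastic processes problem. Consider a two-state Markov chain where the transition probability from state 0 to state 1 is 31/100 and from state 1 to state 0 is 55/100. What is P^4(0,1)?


Computing P^4 by matrix multiplication.
P = [[0.6900, 0.3100], [0.5500, 0.4500]]
After raising P to the power 4:
P^4(0,1) = 0.3603

0.3603


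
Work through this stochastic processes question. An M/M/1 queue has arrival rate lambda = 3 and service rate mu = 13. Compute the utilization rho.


rho = lambda/mu
= 3/13
= 0.2308

0.2308


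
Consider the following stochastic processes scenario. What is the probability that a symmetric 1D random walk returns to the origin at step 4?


P(S(4) = 0) = C(4,2) / 4^2
= 6 / 16
= 0.3750

0.3750


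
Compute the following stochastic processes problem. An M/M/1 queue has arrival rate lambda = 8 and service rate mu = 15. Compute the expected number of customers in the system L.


rho = 8/15 = 0.5333
L = rho/(1-rho)
= 0.5333/0.4667
= 1.1429

1.1429


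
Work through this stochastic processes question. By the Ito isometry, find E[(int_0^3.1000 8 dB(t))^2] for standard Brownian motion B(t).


By Ito isometry: E[(int f dB)^2] = int f^2 dt
= 8^2 * 3.1000
= 64 * 3.1000 = 198.4000

198.4000


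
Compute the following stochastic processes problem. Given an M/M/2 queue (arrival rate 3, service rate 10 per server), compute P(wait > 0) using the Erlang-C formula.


a = lambda/mu = 0.3000
rho = a/c = 0.1500
Erlang-C formula applied:
C(c,a) = 0.0391

0.0391


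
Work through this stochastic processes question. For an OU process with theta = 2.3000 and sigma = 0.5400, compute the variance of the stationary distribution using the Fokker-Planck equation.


Stationary variance = sigma^2 / (2*theta)
= 0.5400^2 / (2*2.3000)
= 0.2916 / 4.6000
= 0.0634

0.0634


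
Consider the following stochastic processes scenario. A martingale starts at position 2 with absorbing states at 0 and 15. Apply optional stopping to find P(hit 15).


By optional stopping theorem: E(M at tau) = M(0) = 2
P(hit 15)*15 + P(hit 0)*0 = 2
P(hit 15) = (2 - 0)/(15 - 0) = 2/15 = 0.1333

0.1333


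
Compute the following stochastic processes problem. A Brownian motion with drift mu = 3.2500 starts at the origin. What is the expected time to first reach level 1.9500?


Expected first passage time = a/mu
= 1.9500/3.2500
= 0.6000

0.6000


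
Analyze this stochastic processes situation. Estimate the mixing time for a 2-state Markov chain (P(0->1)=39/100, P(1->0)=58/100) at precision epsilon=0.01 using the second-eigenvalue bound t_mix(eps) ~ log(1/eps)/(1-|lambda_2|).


lambda_2 = |1 - p01 - p10| = |1 - 0.3900 - 0.5800| = 0.0300
t_mix ~ log(1/eps)/(1 - |lambda_2|)
= log(100)/(1 - 0.0300) = 4.6052/0.9700
= 4.7476

4.7476


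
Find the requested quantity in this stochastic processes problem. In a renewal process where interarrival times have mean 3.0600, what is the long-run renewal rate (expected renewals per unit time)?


Long-run renewal rate = 1/E(X)
= 1/3.0600
= 0.3268

0.3268


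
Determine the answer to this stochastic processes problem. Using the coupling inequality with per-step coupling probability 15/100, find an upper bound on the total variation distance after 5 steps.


TV distance bound <= (1-delta)^n
= (1 - 0.1500)^5
= 0.8500^5
= 0.4437

0.4437


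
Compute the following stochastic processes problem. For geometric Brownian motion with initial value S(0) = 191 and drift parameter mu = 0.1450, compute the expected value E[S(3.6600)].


E[S(t)] = S(0) * exp(mu * t)
= 191 * exp(0.1450 * 3.6600)
= 191 * 1.7001
= 324.7233

324.7233


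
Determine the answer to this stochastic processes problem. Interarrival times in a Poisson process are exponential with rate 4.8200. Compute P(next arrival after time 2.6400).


P(X > t) = exp(-lambda * t)
= exp(-4.8200 * 2.6400)
= exp(-12.7248) = 2.9764e-06

2.9764e-06


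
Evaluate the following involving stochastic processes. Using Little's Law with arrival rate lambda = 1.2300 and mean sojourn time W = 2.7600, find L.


Little's Law: L = lambda * W
= 1.2300 * 2.7600
= 3.3948

3.3948


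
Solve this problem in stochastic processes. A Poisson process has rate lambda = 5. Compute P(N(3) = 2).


P(N(t)=k) = (lambda*t)^k * exp(-lambda*t) / k!
lambda*t = 15
= 15^2 * exp(-15) / 2!
= 225 * 3.0590e-07 / 2
= 3.4414e-05

3.4414e-05


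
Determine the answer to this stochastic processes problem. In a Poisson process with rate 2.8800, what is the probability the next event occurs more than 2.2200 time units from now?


P(X > t) = exp(-lambda * t)
= exp(-2.8800 * 2.2200)
= exp(-6.3936) = 0.0017

0.0017


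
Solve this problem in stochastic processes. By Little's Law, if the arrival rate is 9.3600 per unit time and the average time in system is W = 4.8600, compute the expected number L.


Little's Law: L = lambda * W
= 9.3600 * 4.8600
= 45.4896

45.4896


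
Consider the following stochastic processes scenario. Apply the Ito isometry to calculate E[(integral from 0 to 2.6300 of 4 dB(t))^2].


By Ito isometry: E[(int f dB)^2] = int f^2 dt
= 4^2 * 2.6300
= 16 * 2.6300 = 42.0800

42.0800


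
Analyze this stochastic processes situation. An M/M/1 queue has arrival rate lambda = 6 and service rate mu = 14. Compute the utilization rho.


rho = lambda/mu
= 6/14
= 0.4286

0.4286


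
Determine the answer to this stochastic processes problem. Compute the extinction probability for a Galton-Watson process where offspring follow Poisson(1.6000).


Since mu = 1.6000 > 1, extinction prob q < 1.
Solve s = exp(mu*(s-1)) iteratively.
q = 0.3580

0.3580


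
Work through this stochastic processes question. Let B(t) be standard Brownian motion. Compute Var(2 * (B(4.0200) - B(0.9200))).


Var(alpha*(B(t)-B(s))) = alpha^2 * (t-s)
= 2^2 * (4.0200 - 0.9200)
= 4 * 3.1000
= 12.4000

12.4000


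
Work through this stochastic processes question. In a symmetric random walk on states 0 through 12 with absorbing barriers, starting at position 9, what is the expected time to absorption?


For symmetric RW on 0,...,N with absorbing barriers, E(i) = i*(N-i)
E(9) = 9 * 3 = 27

27


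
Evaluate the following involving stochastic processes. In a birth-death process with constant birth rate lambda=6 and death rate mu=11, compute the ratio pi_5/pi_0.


For birth-death process, pi_n/pi_0 = (lambda/mu)^n
= (6/11)^5
= 0.0483

0.0483


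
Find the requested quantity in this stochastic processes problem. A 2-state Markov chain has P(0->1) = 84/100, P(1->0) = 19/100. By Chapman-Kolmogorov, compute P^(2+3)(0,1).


P^5 = P^2 * P^3
Computing via matrix multiplication of the transition matrix.
Entry (0,1) of P^5 = 0.8155

0.8155


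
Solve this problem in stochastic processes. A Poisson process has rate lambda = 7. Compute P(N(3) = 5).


P(N(t)=k) = (lambda*t)^k * exp(-lambda*t) / k!
lambda*t = 21
= 21^5 * exp(-21) / 5!
= 4084101 * 7.5826e-10 / 120
= 2.5807e-05

2.5807e-05


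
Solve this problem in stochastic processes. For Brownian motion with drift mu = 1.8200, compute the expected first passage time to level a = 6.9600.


Expected first passage time = a/mu
= 6.9600/1.8200
= 3.8242

3.8242


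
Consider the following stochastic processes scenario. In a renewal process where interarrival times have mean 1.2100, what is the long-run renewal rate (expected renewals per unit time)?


Long-run renewal rate = 1/E(X)
= 1/1.2100
= 0.8264

0.8264


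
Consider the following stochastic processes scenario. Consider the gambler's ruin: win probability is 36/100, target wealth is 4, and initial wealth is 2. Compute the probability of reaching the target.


Gambler's ruin formula:
r = q/p = 0.6400/0.3600 = 1.7778
P(win) = (1 - r^i)/(1 - r^N)
= (1 - 1.7778^2)/(1 - 1.7778^4)
= 0.2404

0.2404


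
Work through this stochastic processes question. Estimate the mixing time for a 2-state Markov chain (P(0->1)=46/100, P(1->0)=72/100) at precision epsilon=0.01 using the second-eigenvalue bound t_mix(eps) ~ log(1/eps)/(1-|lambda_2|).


lambda_2 = |1 - p01 - p10| = |1 - 0.4600 - 0.7200| = 0.1800
t_mix ~ log(1/eps)/(1 - |lambda_2|)
= log(100)/(1 - 0.1800) = 4.6052/0.8200
= 5.6161

5.6161


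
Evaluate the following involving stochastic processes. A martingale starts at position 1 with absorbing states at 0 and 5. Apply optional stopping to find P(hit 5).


By optional stopping theorem: E(M at tau) = M(0) = 1
P(hit 5)*5 + P(hit 0)*0 = 1
P(hit 5) = (1 - 0)/(5 - 0) = 1/5 = 0.2000

0.2000


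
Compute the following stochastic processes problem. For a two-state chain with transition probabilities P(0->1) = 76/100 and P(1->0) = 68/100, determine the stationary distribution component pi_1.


Stationary distribution: pi_0 = p10/(p01+p10), pi_1 = p01/(p01+p10)
p01 = 0.7600, p10 = 0.6800
pi_1 = 0.5278

0.5278


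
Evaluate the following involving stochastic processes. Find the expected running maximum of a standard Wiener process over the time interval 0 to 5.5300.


E(max B(s)) = sqrt(2t/pi)
= sqrt(2*5.5300/pi)
= sqrt(3.5205)
= 1.8763

1.8763


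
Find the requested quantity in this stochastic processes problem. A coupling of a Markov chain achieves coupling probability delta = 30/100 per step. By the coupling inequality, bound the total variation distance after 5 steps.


TV distance bound <= (1-delta)^n
= (1 - 0.3000)^5
= 0.7000^5
= 0.1681

0.1681


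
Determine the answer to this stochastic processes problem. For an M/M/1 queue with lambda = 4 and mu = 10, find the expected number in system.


rho = 4/10 = 0.4000
L = rho/(1-rho)
= 0.4000/0.6000
= 0.6667

0.6667


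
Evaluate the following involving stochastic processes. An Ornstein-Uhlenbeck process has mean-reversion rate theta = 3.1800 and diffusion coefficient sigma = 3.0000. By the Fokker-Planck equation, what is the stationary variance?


Stationary variance = sigma^2 / (2*theta)
= 3.0000^2 / (2*3.1800)
= 9.0000 / 6.3600
= 1.4151

1.4151


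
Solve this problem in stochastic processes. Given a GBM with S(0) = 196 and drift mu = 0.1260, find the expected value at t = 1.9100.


E[S(t)] = S(0) * exp(mu * t)
= 196 * exp(0.1260 * 1.9100)
= 196 * 1.2721
= 249.3293

249.3293


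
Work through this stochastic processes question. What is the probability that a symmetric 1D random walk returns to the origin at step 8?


P(S(8) = 0) = C(8,4) / 4^4
= 70 / 256
= 0.2734

0.2734


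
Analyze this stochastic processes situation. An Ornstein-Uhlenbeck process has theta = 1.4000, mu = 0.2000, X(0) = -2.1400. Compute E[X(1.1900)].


E[X(t)] = mu + (X(0) - mu)*exp(-theta*t)
= 0.2000 + (-2.1400 - 0.2000)*exp(-1.4000*1.1900)
= 0.2000 + -2.3400 * 0.1890
= -0.2423

-0.2423


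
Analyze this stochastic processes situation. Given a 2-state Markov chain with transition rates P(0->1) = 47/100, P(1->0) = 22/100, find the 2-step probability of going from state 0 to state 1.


Computing P^2 by matrix multiplication.
P = [[0.5300, 0.4700], [0.2200, 0.7800]]
After raising P to the power 2:
P^2(0,1) = 0.6157

0.6157


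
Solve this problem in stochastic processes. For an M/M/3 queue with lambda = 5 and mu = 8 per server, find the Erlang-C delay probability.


a = lambda/mu = 0.6250
rho = a/c = 0.2083
Erlang-C formula applied:
C(c,a) = 0.0275

0.0275


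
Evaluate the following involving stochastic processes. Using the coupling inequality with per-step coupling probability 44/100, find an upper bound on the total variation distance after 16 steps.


TV distance bound <= (1-delta)^n
= (1 - 0.4400)^16
= 0.5600^16
= 9.3542e-05

9.3542e-05


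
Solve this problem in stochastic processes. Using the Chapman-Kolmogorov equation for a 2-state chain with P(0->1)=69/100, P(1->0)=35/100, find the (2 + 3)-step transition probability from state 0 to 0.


P^5 = P^2 * P^3
Computing via matrix multiplication of the transition matrix.
Entry (0,0) of P^5 = 0.3365

0.3365


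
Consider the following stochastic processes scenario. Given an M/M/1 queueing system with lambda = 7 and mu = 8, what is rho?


rho = lambda/mu
= 7/8
= 0.8750

0.8750


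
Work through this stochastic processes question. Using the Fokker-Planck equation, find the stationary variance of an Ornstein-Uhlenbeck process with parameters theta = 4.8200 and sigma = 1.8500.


Stationary variance = sigma^2 / (2*theta)
= 1.8500^2 / (2*4.8200)
= 3.4225 / 9.6400
= 0.3550

0.3550


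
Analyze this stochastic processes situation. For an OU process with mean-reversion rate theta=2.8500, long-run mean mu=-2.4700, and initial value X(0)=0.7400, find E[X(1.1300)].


E[X(t)] = mu + (X(0) - mu)*exp(-theta*t)
= -2.4700 + (0.7400 - -2.4700)*exp(-2.8500*1.1300)
= -2.4700 + 3.2100 * 0.0399
= -2.3418

-2.3418


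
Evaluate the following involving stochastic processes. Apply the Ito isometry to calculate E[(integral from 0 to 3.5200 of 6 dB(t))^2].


By Ito isometry: E[(int f dB)^2] = int f^2 dt
= 6^2 * 3.5200
= 36 * 3.5200 = 126.7200

126.7200


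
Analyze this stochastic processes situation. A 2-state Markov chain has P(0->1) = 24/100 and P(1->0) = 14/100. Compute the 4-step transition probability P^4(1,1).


Computing P^4 by matrix multiplication.
P = [[0.7600, 0.2400], [0.1400, 0.8600]]
After raising P to the power 4:
P^4(1,1) = 0.6860

0.6860


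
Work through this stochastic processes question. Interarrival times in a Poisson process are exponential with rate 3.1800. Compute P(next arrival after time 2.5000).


P(X > t) = exp(-lambda * t)
= exp(-3.1800 * 2.5000)
= exp(-7.9500) = 3.5266e-04

3.5266e-04


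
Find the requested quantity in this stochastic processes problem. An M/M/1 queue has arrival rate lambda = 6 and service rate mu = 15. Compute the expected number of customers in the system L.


rho = 6/15 = 0.4000
L = rho/(1-rho)
= 0.4000/0.6000
= 0.6667

0.6667


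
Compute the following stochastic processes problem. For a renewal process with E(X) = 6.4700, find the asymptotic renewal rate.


Long-run renewal rate = 1/E(X)
= 1/6.4700
= 0.1546

0.1546


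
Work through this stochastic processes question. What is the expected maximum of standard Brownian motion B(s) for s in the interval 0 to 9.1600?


E(max B(s)) = sqrt(2t/pi)
= sqrt(2*9.1600/pi)
= sqrt(5.8314)
= 2.4148

2.4148


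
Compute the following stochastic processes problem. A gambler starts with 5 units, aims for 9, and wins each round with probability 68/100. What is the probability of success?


Gambler's ruin formula:
r = q/p = 0.3200/0.6800 = 0.4706
P(win) = (1 - r^i)/(1 - r^N)
= (1 - 0.4706^5)/(1 - 0.4706^9)
= 0.9780

0.9780


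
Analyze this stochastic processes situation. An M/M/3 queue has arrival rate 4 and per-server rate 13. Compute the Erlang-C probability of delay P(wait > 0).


a = lambda/mu = 0.3077
rho = a/c = 0.1026
Erlang-C formula applied:
C(c,a) = 0.0040

0.0040


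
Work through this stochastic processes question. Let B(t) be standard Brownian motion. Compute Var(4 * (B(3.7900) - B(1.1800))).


Var(alpha*(B(t)-B(s))) = alpha^2 * (t-s)
= 4^2 * (3.7900 - 1.1800)
= 16 * 2.6100
= 41.7600

41.7600


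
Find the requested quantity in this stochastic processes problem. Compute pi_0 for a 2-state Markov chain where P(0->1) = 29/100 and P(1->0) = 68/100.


Stationary distribution: pi_0 = p10/(p01+p10), pi_1 = p01/(p01+p10)
p01 = 0.2900, p10 = 0.6800
pi_0 = 0.7010

0.7010


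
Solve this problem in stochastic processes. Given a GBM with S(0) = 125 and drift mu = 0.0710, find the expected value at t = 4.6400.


E[S(t)] = S(0) * exp(mu * t)
= 125 * exp(0.0710 * 4.6400)
= 125 * 1.3902
= 173.7737

173.7737


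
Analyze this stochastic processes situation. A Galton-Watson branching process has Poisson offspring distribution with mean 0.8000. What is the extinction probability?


Since mu = 0.8000 <= 1, extinction probability = 1.

1.0000


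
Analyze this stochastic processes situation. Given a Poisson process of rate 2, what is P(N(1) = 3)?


P(N(t)=k) = (lambda*t)^k * exp(-lambda*t) / k!
lambda*t = 2
= 2^3 * exp(-2) / 3!
= 8 * 0.1353 / 6
= 0.1804

0.1804


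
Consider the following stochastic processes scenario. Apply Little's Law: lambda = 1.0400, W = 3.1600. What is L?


Little's Law: L = lambda * W
= 1.0400 * 3.1600
= 3.2864

3.2864


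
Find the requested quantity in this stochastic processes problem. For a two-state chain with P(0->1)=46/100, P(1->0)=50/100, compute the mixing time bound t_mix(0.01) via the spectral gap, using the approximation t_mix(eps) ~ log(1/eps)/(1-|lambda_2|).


lambda_2 = |1 - p01 - p10| = |1 - 0.4600 - 0.5000| = 0.0400
t_mix ~ log(1/eps)/(1 - |lambda_2|)
= log(100)/(1 - 0.0400) = 4.6052/0.9600
= 4.7971

4.7971


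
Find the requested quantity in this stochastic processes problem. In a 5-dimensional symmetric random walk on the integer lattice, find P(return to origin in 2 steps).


P(return in 2 steps) = P(reverse first step) = 1/(2d)
= 1/10
= 0.1000

0.1000


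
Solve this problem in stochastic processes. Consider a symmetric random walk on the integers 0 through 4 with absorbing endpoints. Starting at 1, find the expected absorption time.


For symmetric RW on 0,...,N with absorbing barriers, E(i) = i*(N-i)
E(1) = 1 * 3 = 3

3


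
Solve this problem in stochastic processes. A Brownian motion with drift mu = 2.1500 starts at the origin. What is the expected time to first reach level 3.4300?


Expected first passage time = a/mu
= 3.4300/2.1500
= 1.5953

1.5953


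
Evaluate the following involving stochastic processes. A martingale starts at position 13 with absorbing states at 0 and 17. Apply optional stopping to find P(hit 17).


By optional stopping theorem: E(M at tau) = M(0) = 13
P(hit 17)*17 + P(hit 0)*0 = 13
P(hit 17) = (13 - 0)/(17 - 0) = 13/17 = 0.7647

0.7647


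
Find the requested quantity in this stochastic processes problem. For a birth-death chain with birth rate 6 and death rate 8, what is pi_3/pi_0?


For birth-death process, pi_n/pi_0 = (lambda/mu)^n
= (6/8)^3
= 0.4219

0.4219


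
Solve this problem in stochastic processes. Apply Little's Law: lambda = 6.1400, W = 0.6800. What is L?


Little's Law: L = lambda * W
= 6.1400 * 0.6800
= 4.1752

4.1752


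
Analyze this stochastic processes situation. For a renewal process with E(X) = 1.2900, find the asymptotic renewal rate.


Long-run renewal rate = 1/E(X)
= 1/1.2900
= 0.7752

0.7752


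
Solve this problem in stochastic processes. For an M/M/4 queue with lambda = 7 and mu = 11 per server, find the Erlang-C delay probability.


a = lambda/mu = 0.6364
rho = a/c = 0.1591
Erlang-C formula applied:
C(c,a) = 0.0043

0.0043


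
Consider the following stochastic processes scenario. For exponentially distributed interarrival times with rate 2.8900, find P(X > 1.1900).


P(X > t) = exp(-lambda * t)
= exp(-2.8900 * 1.1900)
= exp(-3.4391) = 0.0321

0.0321


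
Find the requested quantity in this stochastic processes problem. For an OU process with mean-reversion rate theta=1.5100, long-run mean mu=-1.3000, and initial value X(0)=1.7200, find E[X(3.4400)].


E[X(t)] = mu + (X(0) - mu)*exp(-theta*t)
= -1.3000 + (1.7200 - -1.3000)*exp(-1.5100*3.4400)
= -1.3000 + 3.0200 * 0.0055
= -1.2832

-1.2832


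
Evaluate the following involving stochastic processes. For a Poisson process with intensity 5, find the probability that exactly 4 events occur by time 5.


P(N(t)=k) = (lambda*t)^k * exp(-lambda*t) / k!
lambda*t = 25
= 25^4 * exp(-25) / 4!
= 390625 * 1.3888e-11 / 24
= 2.2604e-07

2.2604e-07


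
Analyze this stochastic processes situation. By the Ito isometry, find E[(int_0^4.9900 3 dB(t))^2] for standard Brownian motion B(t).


By Ito isometry: E[(int f dB)^2] = int f^2 dt
= 3^2 * 4.9900
= 9 * 4.9900 = 44.9100

44.9100


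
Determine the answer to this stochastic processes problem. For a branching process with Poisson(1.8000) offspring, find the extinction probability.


Since mu = 1.8000 > 1, extinction prob q < 1.
Solve s = exp(mu*(s-1)) iteratively.
q = 0.2676

0.2676


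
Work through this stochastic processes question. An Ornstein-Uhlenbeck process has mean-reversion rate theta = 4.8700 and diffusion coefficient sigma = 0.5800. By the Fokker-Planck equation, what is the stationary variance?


Stationary variance = sigma^2 / (2*theta)
= 0.5800^2 / (2*4.8700)
= 0.3364 / 9.7400
= 0.0345

0.0345


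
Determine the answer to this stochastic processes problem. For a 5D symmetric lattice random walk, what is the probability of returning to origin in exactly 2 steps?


P(return in 2 steps) = P(reverse first step) = 1/(2d)
= 1/10
= 0.1000

0.1000


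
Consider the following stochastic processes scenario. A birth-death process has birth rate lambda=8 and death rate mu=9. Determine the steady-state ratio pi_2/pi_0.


For birth-death process, pi_n/pi_0 = (lambda/mu)^n
= (8/9)^2
= 0.7901

0.7901


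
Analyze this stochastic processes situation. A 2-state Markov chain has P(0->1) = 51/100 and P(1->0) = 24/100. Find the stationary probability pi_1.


Stationary distribution: pi_0 = p10/(p01+p10), pi_1 = p01/(p01+p10)
p01 = 0.5100, p10 = 0.2400
pi_1 = 0.6800

0.6800


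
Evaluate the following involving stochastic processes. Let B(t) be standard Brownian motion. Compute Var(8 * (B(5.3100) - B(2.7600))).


Var(alpha*(B(t)-B(s))) = alpha^2 * (t-s)
= 8^2 * (5.3100 - 2.7600)
= 64 * 2.5500
= 163.2000

163.2000


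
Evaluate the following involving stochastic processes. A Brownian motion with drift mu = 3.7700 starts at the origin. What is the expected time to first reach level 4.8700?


Expected first passage time = a/mu
= 4.8700/3.7700
= 1.2918

1.2918


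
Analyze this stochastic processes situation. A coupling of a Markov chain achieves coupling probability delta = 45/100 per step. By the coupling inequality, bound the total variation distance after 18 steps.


TV distance bound <= (1-delta)^n
= (1 - 0.4500)^18
= 0.5500^18
= 2.1209e-05

2.1209e-05


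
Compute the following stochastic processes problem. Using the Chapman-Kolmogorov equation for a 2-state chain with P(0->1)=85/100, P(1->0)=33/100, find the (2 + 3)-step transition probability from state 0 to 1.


P^5 = P^2 * P^3
Computing via matrix multiplication of the transition matrix.
Entry (0,1) of P^5 = 0.7205

0.7205


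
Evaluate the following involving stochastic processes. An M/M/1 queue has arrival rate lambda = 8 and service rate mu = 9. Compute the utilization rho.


rho = lambda/mu
= 8/9
= 0.8889

0.8889


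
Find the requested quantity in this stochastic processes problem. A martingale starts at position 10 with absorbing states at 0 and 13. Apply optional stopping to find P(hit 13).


By optional stopping theorem: E(M at tau) = M(0) = 10
P(hit 13)*13 + P(hit 0)*0 = 10
P(hit 13) = (10 - 0)/(13 - 0) = 10/13 = 0.7692

0.7692


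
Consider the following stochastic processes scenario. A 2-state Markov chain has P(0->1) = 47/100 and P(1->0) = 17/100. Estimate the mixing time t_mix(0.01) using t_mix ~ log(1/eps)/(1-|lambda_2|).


lambda_2 = |1 - p01 - p10| = |1 - 0.4700 - 0.1700| = 0.3600
t_mix ~ log(1/eps)/(1 - |lambda_2|)
= log(100)/(1 - 0.3600) = 4.6052/0.6400
= 7.1956

7.1956


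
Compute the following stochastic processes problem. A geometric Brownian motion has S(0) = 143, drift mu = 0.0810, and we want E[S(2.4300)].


E[S(t)] = S(0) * exp(mu * t)
= 143 * exp(0.0810 * 2.4300)
= 143 * 1.2175
= 174.1078

174.1078


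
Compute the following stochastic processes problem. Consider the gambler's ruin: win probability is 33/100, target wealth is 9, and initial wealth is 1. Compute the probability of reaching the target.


Gambler's ruin formula:
r = q/p = 0.6700/0.3300 = 2.0303
P(win) = (1 - r^i)/(1 - r^N)
= (1 - 2.0303^1)/(1 - 2.0303^9)
= 0.0018

0.0018


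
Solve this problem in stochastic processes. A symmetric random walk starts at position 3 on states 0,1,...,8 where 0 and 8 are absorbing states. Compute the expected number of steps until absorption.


For symmetric RW on 0,...,N with absorbing barriers, E(i) = i*(N-i)
E(3) = 3 * 5 = 15

15


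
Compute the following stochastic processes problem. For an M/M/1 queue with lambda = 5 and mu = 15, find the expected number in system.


rho = 5/15 = 0.3333
L = rho/(1-rho)
= 0.3333/0.6667
= 0.5000

0.5000


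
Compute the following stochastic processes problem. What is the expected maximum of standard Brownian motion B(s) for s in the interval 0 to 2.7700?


E(max B(s)) = sqrt(2t/pi)
= sqrt(2*2.7700/pi)
= sqrt(1.7634)
= 1.3279

1.3279


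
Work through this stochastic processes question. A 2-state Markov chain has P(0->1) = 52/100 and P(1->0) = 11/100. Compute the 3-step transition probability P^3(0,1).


Computing P^3 by matrix multiplication.
P = [[0.4800, 0.5200], [0.1100, 0.8900]]
After raising P to the power 3:
P^3(0,1) = 0.7836

0.7836


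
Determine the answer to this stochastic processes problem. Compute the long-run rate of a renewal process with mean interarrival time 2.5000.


Long-run renewal rate = 1/E(X)
= 1/2.5000
= 0.4000

0.4000


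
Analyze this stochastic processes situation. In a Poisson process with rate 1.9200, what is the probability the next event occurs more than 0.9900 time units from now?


P(X > t) = exp(-lambda * t)
= exp(-1.9200 * 0.9900)
= exp(-1.9008) = 0.1494

0.1494


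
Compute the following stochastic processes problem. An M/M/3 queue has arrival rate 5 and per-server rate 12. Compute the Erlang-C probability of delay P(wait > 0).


a = lambda/mu = 0.4167
rho = a/c = 0.1389
Erlang-C formula applied:
C(c,a) = 0.0092

0.0092


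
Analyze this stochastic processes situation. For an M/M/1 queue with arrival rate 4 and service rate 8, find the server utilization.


rho = lambda/mu
= 4/8
= 0.5000

0.5000


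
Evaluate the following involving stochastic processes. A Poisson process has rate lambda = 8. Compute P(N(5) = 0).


P(N(t)=k) = (lambda*t)^k * exp(-lambda*t) / k!
lambda*t = 40
= 40^0 * exp(-40) / 0!
= 1 * 4.2484e-18 / 1
= 4.2484e-18

4.2484e-18


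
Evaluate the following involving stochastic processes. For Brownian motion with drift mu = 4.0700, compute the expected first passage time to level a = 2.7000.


Expected first passage time = a/mu
= 2.7000/4.0700
= 0.6634

0.6634


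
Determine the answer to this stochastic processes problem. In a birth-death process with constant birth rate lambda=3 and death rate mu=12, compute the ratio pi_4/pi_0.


For birth-death process, pi_n/pi_0 = (lambda/mu)^n
= (3/12)^4
= 0.0039

0.0039


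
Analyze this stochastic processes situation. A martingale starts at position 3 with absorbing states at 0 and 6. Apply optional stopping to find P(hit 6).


By optional stopping theorem: E(M at tau) = M(0) = 3
P(hit 6)*6 + P(hit 0)*0 = 3
P(hit 6) = (3 - 0)/(6 - 0) = 1/2 = 0.5000

0.5000


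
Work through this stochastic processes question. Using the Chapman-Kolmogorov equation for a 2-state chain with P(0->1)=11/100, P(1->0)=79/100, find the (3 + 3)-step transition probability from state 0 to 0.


P^6 = P^3 * P^3
Computing via matrix multiplication of the transition matrix.
Entry (0,0) of P^6 = 0.8778

0.8778


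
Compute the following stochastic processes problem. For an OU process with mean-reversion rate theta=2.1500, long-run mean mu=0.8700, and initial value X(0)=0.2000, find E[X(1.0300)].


E[X(t)] = mu + (X(0) - mu)*exp(-theta*t)
= 0.8700 + (0.2000 - 0.8700)*exp(-2.1500*1.0300)
= 0.8700 + -0.6700 * 0.1092
= 0.7968

0.7968


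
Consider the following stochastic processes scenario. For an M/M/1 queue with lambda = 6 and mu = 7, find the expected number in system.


rho = 6/7 = 0.8571
L = rho/(1-rho)
= 0.8571/0.1429
= 6.0000

6.0000


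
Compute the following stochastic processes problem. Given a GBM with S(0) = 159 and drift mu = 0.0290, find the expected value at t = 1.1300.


E[S(t)] = S(0) * exp(mu * t)
= 159 * exp(0.0290 * 1.1300)
= 159 * 1.0333
= 164.2967

164.2967


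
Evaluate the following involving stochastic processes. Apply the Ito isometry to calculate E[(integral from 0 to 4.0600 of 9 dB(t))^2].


By Ito isometry: E[(int f dB)^2] = int f^2 dt
= 9^2 * 4.0600
= 81 * 4.0600 = 328.8600

328.8600


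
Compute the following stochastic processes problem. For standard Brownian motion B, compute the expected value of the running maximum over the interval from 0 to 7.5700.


E(max B(s)) = sqrt(2t/pi)
= sqrt(2*7.5700/pi)
= sqrt(4.8192)
= 2.1953

2.1953


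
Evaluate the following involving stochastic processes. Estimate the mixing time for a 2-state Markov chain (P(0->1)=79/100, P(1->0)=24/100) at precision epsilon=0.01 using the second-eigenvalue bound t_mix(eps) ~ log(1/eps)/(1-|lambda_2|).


lambda_2 = |1 - p01 - p10| = |1 - 0.7900 - 0.2400| = 0.0300
t_mix ~ log(1/eps)/(1 - |lambda_2|)
= log(100)/(1 - 0.0300) = 4.6052/0.9700
= 4.7476

4.7476


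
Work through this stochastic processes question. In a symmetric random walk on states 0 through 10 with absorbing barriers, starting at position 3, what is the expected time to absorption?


For symmetric RW on 0,...,N with absorbing barriers, E(i) = i*(N-i)
E(3) = 3 * 7 = 21

21


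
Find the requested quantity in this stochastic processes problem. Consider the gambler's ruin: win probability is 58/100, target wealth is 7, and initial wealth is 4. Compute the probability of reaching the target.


Gambler's ruin formula:
r = q/p = 0.4200/0.5800 = 0.7241
P(win) = (1 - r^i)/(1 - r^N)
= (1 - 0.7241^4)/(1 - 0.7241^7)
= 0.8096

0.8096


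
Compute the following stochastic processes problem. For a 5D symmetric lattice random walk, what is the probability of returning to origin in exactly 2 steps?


P(return in 2 steps) = P(reverse first step) = 1/(2d)
= 1/10
= 0.1000

0.1000


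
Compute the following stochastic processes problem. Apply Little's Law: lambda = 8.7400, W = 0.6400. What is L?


Little's Law: L = lambda * W
= 8.7400 * 0.6400
= 5.5936

5.5936


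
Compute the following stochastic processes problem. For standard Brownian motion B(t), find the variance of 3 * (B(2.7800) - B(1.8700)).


Var(alpha*(B(t)-B(s))) = alpha^2 * (t-s)
= 3^2 * (2.7800 - 1.8700)
= 9 * 0.9100
= 8.1900

8.1900


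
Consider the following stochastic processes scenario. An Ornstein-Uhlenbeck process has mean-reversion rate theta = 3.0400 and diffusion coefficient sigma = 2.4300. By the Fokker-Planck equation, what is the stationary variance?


Stationary variance = sigma^2 / (2*theta)
= 2.4300^2 / (2*3.0400)
= 5.9049 / 6.0800
= 0.9712

0.9712


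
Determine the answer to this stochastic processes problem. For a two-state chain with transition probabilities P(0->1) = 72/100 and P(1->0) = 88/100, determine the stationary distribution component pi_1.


Stationary distribution: pi_0 = p10/(p01+p10), pi_1 = p01/(p01+p10)
p01 = 0.7200, p10 = 0.8800
pi_1 = 0.4500

0.4500


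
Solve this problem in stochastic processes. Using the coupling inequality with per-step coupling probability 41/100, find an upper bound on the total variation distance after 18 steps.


TV distance bound <= (1-delta)^n
= (1 - 0.4100)^18
= 0.5900^18
= 7.5047e-05

7.5047e-05


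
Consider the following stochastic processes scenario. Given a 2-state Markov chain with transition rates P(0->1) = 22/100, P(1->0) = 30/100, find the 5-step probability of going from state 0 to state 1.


Computing P^5 by matrix multiplication.
P = [[0.7800, 0.2200], [0.3000, 0.7000]]
After raising P to the power 5:
P^5(0,1) = 0.4123

0.4123


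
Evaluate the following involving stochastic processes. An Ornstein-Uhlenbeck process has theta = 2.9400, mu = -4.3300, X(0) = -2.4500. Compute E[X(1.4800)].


E[X(t)] = mu + (X(0) - mu)*exp(-theta*t)
= -4.3300 + (-2.4500 - -4.3300)*exp(-2.9400*1.4800)
= -4.3300 + 1.8800 * 0.0129
= -4.3058

-4.3058


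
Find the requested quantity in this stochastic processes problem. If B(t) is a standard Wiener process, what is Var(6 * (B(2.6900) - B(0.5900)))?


Var(alpha*(B(t)-B(s))) = alpha^2 * (t-s)
= 6^2 * (2.6900 - 0.5900)
= 36 * 2.1000
= 75.6000

75.6000


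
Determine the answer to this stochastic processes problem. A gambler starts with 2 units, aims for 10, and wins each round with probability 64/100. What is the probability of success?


Gambler's ruin formula:
r = q/p = 0.3600/0.6400 = 0.5625
P(win) = (1 - r^i)/(1 - r^N)
= (1 - 0.5625^2)/(1 - 0.5625^10)
= 0.6858

0.6858


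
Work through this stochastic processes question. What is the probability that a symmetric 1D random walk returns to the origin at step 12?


P(S(12) = 0) = C(12,6) / 4^6
= 924 / 4096
= 0.2256

0.2256


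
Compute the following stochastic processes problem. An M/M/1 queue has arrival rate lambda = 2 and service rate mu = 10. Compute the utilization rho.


rho = lambda/mu
= 2/10
= 0.2000

0.2000


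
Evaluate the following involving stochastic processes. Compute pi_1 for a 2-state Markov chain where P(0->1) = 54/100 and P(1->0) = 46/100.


Stationary distribution: pi_0 = p10/(p01+p10), pi_1 = p01/(p01+p10)
p01 = 0.5400, p10 = 0.4600
pi_1 = 0.5400

0.5400


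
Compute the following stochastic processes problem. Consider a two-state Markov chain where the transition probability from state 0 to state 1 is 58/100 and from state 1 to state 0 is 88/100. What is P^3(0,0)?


Computing P^3 by matrix multiplication.
P = [[0.4200, 0.5800], [0.8800, 0.1200]]
After raising P to the power 3:
P^3(0,0) = 0.5641

0.5641


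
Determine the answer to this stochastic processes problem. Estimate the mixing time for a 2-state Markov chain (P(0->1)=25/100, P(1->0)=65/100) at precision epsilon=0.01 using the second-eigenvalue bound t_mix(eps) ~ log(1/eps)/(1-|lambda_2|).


lambda_2 = |1 - p01 - p10| = |1 - 0.2500 - 0.6500| = 0.1000
t_mix ~ log(1/eps)/(1 - |lambda_2|)
= log(100)/(1 - 0.1000) = 4.6052/0.9000
= 5.1169

5.1169


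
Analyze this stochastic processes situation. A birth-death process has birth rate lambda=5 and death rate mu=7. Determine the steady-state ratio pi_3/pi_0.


For birth-death process, pi_n/pi_0 = (lambda/mu)^n
= (5/7)^3
= 0.3644

0.3644


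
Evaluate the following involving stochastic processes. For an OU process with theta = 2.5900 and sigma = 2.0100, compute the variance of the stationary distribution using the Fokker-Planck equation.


Stationary variance = sigma^2 / (2*theta)
= 2.0100^2 / (2*2.5900)
= 4.0401 / 5.1800
= 0.7799

0.7799


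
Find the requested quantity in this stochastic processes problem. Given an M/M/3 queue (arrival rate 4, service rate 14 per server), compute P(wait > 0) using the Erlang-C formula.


a = lambda/mu = 0.2857
rho = a/c = 0.0952
Erlang-C formula applied:
C(c,a) = 0.0032

0.0032


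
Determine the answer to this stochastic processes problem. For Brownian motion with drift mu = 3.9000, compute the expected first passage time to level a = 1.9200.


Expected first passage time = a/mu
= 1.9200/3.9000
= 0.4923

0.4923


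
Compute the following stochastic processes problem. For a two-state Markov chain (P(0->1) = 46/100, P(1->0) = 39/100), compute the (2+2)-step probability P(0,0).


P^4 = P^2 * P^2
Computing via matrix multiplication of the transition matrix.
Entry (0,0) of P^4 = 0.4591

0.4591
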